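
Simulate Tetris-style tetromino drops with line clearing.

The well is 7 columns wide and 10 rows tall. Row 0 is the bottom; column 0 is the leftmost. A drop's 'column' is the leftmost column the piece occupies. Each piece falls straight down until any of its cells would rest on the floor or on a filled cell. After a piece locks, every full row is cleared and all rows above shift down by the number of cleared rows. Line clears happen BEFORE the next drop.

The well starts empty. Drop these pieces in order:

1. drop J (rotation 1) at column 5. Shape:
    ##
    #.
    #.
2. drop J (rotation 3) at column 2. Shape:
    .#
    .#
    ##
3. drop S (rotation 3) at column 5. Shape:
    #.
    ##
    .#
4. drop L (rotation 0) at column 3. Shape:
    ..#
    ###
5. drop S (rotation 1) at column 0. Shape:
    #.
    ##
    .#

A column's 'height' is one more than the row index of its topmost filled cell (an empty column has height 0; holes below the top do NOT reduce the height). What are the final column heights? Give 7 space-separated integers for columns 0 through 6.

Answer: 3 2 1 7 7 8 5

Derivation:
Drop 1: J rot1 at col 5 lands with bottom-row=0; cleared 0 line(s) (total 0); column heights now [0 0 0 0 0 3 3], max=3
Drop 2: J rot3 at col 2 lands with bottom-row=0; cleared 0 line(s) (total 0); column heights now [0 0 1 3 0 3 3], max=3
Drop 3: S rot3 at col 5 lands with bottom-row=3; cleared 0 line(s) (total 0); column heights now [0 0 1 3 0 6 5], max=6
Drop 4: L rot0 at col 3 lands with bottom-row=6; cleared 0 line(s) (total 0); column heights now [0 0 1 7 7 8 5], max=8
Drop 5: S rot1 at col 0 lands with bottom-row=0; cleared 0 line(s) (total 0); column heights now [3 2 1 7 7 8 5], max=8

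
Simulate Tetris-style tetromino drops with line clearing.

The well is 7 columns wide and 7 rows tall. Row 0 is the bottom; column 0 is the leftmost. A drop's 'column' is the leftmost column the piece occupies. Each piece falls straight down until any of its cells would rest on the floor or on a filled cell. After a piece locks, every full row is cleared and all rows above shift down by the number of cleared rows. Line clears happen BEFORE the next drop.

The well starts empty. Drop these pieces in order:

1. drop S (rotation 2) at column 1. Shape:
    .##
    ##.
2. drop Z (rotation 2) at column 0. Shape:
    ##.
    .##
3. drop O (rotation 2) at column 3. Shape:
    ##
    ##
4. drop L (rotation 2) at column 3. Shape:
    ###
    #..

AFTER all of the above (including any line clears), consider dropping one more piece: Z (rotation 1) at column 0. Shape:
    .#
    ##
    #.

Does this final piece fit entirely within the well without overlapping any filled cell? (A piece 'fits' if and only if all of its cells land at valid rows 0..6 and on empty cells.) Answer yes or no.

Answer: yes

Derivation:
Drop 1: S rot2 at col 1 lands with bottom-row=0; cleared 0 line(s) (total 0); column heights now [0 1 2 2 0 0 0], max=2
Drop 2: Z rot2 at col 0 lands with bottom-row=2; cleared 0 line(s) (total 0); column heights now [4 4 3 2 0 0 0], max=4
Drop 3: O rot2 at col 3 lands with bottom-row=2; cleared 0 line(s) (total 0); column heights now [4 4 3 4 4 0 0], max=4
Drop 4: L rot2 at col 3 lands with bottom-row=4; cleared 0 line(s) (total 0); column heights now [4 4 3 6 6 6 0], max=6
Test piece Z rot1 at col 0 (width 2): heights before test = [4 4 3 6 6 6 0]; fits = True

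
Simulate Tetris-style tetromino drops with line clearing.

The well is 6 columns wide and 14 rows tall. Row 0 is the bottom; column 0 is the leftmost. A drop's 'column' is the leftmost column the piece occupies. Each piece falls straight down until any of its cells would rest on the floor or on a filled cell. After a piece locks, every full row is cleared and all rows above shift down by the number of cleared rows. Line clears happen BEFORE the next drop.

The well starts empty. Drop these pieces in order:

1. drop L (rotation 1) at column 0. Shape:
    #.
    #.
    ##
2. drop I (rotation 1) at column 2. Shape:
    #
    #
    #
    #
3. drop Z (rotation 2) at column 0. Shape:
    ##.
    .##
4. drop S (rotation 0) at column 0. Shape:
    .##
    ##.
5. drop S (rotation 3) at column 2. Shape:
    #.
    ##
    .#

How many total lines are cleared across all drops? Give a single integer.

Drop 1: L rot1 at col 0 lands with bottom-row=0; cleared 0 line(s) (total 0); column heights now [3 1 0 0 0 0], max=3
Drop 2: I rot1 at col 2 lands with bottom-row=0; cleared 0 line(s) (total 0); column heights now [3 1 4 0 0 0], max=4
Drop 3: Z rot2 at col 0 lands with bottom-row=4; cleared 0 line(s) (total 0); column heights now [6 6 5 0 0 0], max=6
Drop 4: S rot0 at col 0 lands with bottom-row=6; cleared 0 line(s) (total 0); column heights now [7 8 8 0 0 0], max=8
Drop 5: S rot3 at col 2 lands with bottom-row=7; cleared 0 line(s) (total 0); column heights now [7 8 10 9 0 0], max=10

Answer: 0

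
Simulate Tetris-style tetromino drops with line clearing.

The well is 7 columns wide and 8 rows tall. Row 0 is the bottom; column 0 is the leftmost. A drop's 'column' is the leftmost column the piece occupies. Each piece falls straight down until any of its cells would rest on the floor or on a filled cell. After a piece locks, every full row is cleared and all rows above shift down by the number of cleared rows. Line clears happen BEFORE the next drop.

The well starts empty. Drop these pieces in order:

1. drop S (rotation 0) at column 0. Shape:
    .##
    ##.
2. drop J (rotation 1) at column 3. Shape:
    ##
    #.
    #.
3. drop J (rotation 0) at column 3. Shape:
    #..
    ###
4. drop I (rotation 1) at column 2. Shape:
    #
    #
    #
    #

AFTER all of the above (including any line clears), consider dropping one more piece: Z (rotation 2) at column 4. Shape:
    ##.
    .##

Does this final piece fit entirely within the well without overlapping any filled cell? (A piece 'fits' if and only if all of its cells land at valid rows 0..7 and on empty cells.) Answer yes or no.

Answer: yes

Derivation:
Drop 1: S rot0 at col 0 lands with bottom-row=0; cleared 0 line(s) (total 0); column heights now [1 2 2 0 0 0 0], max=2
Drop 2: J rot1 at col 3 lands with bottom-row=0; cleared 0 line(s) (total 0); column heights now [1 2 2 3 3 0 0], max=3
Drop 3: J rot0 at col 3 lands with bottom-row=3; cleared 0 line(s) (total 0); column heights now [1 2 2 5 4 4 0], max=5
Drop 4: I rot1 at col 2 lands with bottom-row=2; cleared 0 line(s) (total 0); column heights now [1 2 6 5 4 4 0], max=6
Test piece Z rot2 at col 4 (width 3): heights before test = [1 2 6 5 4 4 0]; fits = True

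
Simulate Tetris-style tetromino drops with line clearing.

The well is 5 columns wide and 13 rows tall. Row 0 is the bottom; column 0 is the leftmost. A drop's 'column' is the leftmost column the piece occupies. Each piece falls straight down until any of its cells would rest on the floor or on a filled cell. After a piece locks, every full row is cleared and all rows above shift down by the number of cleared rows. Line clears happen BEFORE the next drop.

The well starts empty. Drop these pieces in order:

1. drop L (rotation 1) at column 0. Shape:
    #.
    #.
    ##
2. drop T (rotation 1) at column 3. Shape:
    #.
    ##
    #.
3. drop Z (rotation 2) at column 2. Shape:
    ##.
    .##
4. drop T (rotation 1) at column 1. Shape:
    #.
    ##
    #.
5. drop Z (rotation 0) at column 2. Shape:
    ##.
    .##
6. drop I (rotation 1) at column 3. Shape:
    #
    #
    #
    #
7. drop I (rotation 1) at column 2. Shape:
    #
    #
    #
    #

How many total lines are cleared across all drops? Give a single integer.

Answer: 0

Derivation:
Drop 1: L rot1 at col 0 lands with bottom-row=0; cleared 0 line(s) (total 0); column heights now [3 1 0 0 0], max=3
Drop 2: T rot1 at col 3 lands with bottom-row=0; cleared 0 line(s) (total 0); column heights now [3 1 0 3 2], max=3
Drop 3: Z rot2 at col 2 lands with bottom-row=3; cleared 0 line(s) (total 0); column heights now [3 1 5 5 4], max=5
Drop 4: T rot1 at col 1 lands with bottom-row=4; cleared 0 line(s) (total 0); column heights now [3 7 6 5 4], max=7
Drop 5: Z rot0 at col 2 lands with bottom-row=5; cleared 0 line(s) (total 0); column heights now [3 7 7 7 6], max=7
Drop 6: I rot1 at col 3 lands with bottom-row=7; cleared 0 line(s) (total 0); column heights now [3 7 7 11 6], max=11
Drop 7: I rot1 at col 2 lands with bottom-row=7; cleared 0 line(s) (total 0); column heights now [3 7 11 11 6], max=11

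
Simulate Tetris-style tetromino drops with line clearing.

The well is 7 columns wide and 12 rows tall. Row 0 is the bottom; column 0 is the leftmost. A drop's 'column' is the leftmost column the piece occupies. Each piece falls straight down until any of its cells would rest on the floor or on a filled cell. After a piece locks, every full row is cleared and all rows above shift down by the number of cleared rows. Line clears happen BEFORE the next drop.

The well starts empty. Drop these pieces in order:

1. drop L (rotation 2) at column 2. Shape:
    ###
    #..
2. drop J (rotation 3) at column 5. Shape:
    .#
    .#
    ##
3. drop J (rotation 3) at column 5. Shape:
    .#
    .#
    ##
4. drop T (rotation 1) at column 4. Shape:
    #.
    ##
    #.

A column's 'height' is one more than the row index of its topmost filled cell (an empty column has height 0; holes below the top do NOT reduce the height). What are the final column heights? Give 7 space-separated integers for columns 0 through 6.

Drop 1: L rot2 at col 2 lands with bottom-row=0; cleared 0 line(s) (total 0); column heights now [0 0 2 2 2 0 0], max=2
Drop 2: J rot3 at col 5 lands with bottom-row=0; cleared 0 line(s) (total 0); column heights now [0 0 2 2 2 1 3], max=3
Drop 3: J rot3 at col 5 lands with bottom-row=3; cleared 0 line(s) (total 0); column heights now [0 0 2 2 2 4 6], max=6
Drop 4: T rot1 at col 4 lands with bottom-row=3; cleared 0 line(s) (total 0); column heights now [0 0 2 2 6 5 6], max=6

Answer: 0 0 2 2 6 5 6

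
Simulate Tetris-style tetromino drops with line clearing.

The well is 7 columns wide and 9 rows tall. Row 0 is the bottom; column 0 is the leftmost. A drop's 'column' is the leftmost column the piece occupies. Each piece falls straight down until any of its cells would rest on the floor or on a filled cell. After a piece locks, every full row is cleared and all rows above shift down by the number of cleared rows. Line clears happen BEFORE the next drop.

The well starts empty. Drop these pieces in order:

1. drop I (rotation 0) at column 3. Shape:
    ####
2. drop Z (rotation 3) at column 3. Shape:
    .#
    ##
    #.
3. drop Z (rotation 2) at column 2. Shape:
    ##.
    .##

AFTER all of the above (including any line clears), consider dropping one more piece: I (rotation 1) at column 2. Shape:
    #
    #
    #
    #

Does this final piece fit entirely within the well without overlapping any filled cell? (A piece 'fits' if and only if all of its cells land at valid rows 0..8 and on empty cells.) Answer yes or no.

Answer: no

Derivation:
Drop 1: I rot0 at col 3 lands with bottom-row=0; cleared 0 line(s) (total 0); column heights now [0 0 0 1 1 1 1], max=1
Drop 2: Z rot3 at col 3 lands with bottom-row=1; cleared 0 line(s) (total 0); column heights now [0 0 0 3 4 1 1], max=4
Drop 3: Z rot2 at col 2 lands with bottom-row=4; cleared 0 line(s) (total 0); column heights now [0 0 6 6 5 1 1], max=6
Test piece I rot1 at col 2 (width 1): heights before test = [0 0 6 6 5 1 1]; fits = False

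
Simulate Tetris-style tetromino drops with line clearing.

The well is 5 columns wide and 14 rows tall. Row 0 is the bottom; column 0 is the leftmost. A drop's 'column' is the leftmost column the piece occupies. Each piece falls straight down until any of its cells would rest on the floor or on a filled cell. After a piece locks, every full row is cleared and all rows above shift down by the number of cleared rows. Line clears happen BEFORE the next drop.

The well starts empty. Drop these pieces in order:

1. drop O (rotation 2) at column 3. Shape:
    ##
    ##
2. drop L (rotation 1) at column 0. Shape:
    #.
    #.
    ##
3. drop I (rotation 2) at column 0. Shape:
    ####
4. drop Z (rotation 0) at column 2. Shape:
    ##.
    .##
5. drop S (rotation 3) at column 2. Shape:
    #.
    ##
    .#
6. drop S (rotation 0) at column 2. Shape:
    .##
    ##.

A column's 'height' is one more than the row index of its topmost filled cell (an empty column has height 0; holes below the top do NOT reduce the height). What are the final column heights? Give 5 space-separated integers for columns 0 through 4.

Answer: 4 4 10 11 11

Derivation:
Drop 1: O rot2 at col 3 lands with bottom-row=0; cleared 0 line(s) (total 0); column heights now [0 0 0 2 2], max=2
Drop 2: L rot1 at col 0 lands with bottom-row=0; cleared 0 line(s) (total 0); column heights now [3 1 0 2 2], max=3
Drop 3: I rot2 at col 0 lands with bottom-row=3; cleared 0 line(s) (total 0); column heights now [4 4 4 4 2], max=4
Drop 4: Z rot0 at col 2 lands with bottom-row=4; cleared 0 line(s) (total 0); column heights now [4 4 6 6 5], max=6
Drop 5: S rot3 at col 2 lands with bottom-row=6; cleared 0 line(s) (total 0); column heights now [4 4 9 8 5], max=9
Drop 6: S rot0 at col 2 lands with bottom-row=9; cleared 0 line(s) (total 0); column heights now [4 4 10 11 11], max=11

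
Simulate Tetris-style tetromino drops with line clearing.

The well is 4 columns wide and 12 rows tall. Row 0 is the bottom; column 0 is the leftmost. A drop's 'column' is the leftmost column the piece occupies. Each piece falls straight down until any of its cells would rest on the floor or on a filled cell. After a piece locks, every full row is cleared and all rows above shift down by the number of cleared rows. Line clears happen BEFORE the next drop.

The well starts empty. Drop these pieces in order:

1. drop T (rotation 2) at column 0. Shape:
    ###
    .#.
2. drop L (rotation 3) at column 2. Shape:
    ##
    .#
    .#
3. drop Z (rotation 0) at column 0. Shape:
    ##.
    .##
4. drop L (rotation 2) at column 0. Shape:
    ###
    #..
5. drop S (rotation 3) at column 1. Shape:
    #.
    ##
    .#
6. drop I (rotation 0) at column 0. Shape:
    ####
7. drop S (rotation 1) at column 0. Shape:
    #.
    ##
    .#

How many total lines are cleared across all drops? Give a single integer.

Drop 1: T rot2 at col 0 lands with bottom-row=0; cleared 0 line(s) (total 0); column heights now [2 2 2 0], max=2
Drop 2: L rot3 at col 2 lands with bottom-row=0; cleared 1 line(s) (total 1); column heights now [0 1 2 2], max=2
Drop 3: Z rot0 at col 0 lands with bottom-row=2; cleared 0 line(s) (total 1); column heights now [4 4 3 2], max=4
Drop 4: L rot2 at col 0 lands with bottom-row=4; cleared 0 line(s) (total 1); column heights now [6 6 6 2], max=6
Drop 5: S rot3 at col 1 lands with bottom-row=6; cleared 0 line(s) (total 1); column heights now [6 9 8 2], max=9
Drop 6: I rot0 at col 0 lands with bottom-row=9; cleared 1 line(s) (total 2); column heights now [6 9 8 2], max=9
Drop 7: S rot1 at col 0 lands with bottom-row=9; cleared 0 line(s) (total 2); column heights now [12 11 8 2], max=12

Answer: 2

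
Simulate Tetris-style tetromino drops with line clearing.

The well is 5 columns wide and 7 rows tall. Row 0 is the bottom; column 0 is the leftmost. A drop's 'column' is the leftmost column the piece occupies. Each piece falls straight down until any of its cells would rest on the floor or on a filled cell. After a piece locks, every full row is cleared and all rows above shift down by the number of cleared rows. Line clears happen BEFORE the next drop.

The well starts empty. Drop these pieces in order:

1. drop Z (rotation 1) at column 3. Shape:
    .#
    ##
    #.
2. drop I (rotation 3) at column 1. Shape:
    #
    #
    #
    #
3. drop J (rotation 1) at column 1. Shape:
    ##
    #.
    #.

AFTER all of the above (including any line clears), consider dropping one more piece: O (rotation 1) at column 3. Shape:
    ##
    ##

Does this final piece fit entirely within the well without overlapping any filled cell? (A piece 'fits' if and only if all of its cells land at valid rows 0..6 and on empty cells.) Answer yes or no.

Answer: yes

Derivation:
Drop 1: Z rot1 at col 3 lands with bottom-row=0; cleared 0 line(s) (total 0); column heights now [0 0 0 2 3], max=3
Drop 2: I rot3 at col 1 lands with bottom-row=0; cleared 0 line(s) (total 0); column heights now [0 4 0 2 3], max=4
Drop 3: J rot1 at col 1 lands with bottom-row=4; cleared 0 line(s) (total 0); column heights now [0 7 7 2 3], max=7
Test piece O rot1 at col 3 (width 2): heights before test = [0 7 7 2 3]; fits = True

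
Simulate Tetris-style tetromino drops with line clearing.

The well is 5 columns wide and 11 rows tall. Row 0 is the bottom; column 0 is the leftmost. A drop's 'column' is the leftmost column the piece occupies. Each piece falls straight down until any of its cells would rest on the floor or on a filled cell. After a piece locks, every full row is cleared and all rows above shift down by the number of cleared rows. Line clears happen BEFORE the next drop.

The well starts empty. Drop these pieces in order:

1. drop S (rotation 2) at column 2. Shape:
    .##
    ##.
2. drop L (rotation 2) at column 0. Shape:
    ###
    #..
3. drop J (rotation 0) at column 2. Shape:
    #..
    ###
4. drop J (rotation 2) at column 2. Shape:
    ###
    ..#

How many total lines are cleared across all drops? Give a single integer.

Drop 1: S rot2 at col 2 lands with bottom-row=0; cleared 0 line(s) (total 0); column heights now [0 0 1 2 2], max=2
Drop 2: L rot2 at col 0 lands with bottom-row=0; cleared 1 line(s) (total 1); column heights now [1 0 1 1 0], max=1
Drop 3: J rot0 at col 2 lands with bottom-row=1; cleared 0 line(s) (total 1); column heights now [1 0 3 2 2], max=3
Drop 4: J rot2 at col 2 lands with bottom-row=2; cleared 0 line(s) (total 1); column heights now [1 0 4 4 4], max=4

Answer: 1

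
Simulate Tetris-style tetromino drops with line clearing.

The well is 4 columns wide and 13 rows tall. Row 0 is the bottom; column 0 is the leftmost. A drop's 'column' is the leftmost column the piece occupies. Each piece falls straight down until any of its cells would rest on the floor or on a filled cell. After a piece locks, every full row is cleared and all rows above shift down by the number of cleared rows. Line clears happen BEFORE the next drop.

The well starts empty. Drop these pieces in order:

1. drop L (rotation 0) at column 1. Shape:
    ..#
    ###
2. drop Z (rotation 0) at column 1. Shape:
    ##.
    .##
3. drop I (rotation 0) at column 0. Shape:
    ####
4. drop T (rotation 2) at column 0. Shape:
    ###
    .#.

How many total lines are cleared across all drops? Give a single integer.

Drop 1: L rot0 at col 1 lands with bottom-row=0; cleared 0 line(s) (total 0); column heights now [0 1 1 2], max=2
Drop 2: Z rot0 at col 1 lands with bottom-row=2; cleared 0 line(s) (total 0); column heights now [0 4 4 3], max=4
Drop 3: I rot0 at col 0 lands with bottom-row=4; cleared 1 line(s) (total 1); column heights now [0 4 4 3], max=4
Drop 4: T rot2 at col 0 lands with bottom-row=4; cleared 0 line(s) (total 1); column heights now [6 6 6 3], max=6

Answer: 1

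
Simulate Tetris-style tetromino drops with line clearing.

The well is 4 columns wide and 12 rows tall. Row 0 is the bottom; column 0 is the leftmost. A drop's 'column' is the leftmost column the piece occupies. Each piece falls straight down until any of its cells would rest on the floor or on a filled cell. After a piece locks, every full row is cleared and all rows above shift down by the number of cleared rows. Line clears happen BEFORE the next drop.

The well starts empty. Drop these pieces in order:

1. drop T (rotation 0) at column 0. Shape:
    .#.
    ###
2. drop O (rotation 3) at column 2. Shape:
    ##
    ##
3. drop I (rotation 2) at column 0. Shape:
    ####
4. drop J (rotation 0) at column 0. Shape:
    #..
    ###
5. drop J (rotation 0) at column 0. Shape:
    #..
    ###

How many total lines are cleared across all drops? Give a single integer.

Drop 1: T rot0 at col 0 lands with bottom-row=0; cleared 0 line(s) (total 0); column heights now [1 2 1 0], max=2
Drop 2: O rot3 at col 2 lands with bottom-row=1; cleared 0 line(s) (total 0); column heights now [1 2 3 3], max=3
Drop 3: I rot2 at col 0 lands with bottom-row=3; cleared 1 line(s) (total 1); column heights now [1 2 3 3], max=3
Drop 4: J rot0 at col 0 lands with bottom-row=3; cleared 0 line(s) (total 1); column heights now [5 4 4 3], max=5
Drop 5: J rot0 at col 0 lands with bottom-row=5; cleared 0 line(s) (total 1); column heights now [7 6 6 3], max=7

Answer: 1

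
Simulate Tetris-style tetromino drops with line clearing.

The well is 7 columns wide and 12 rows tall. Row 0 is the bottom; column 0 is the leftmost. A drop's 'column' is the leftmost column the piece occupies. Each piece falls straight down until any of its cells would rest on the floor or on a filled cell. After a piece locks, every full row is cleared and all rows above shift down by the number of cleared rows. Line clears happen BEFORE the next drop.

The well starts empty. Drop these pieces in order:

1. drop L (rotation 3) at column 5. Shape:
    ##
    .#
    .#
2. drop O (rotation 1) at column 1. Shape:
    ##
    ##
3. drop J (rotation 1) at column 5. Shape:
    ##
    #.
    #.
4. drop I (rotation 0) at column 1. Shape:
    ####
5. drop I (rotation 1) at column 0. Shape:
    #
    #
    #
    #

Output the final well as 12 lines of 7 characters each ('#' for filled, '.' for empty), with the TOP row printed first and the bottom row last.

Drop 1: L rot3 at col 5 lands with bottom-row=0; cleared 0 line(s) (total 0); column heights now [0 0 0 0 0 3 3], max=3
Drop 2: O rot1 at col 1 lands with bottom-row=0; cleared 0 line(s) (total 0); column heights now [0 2 2 0 0 3 3], max=3
Drop 3: J rot1 at col 5 lands with bottom-row=3; cleared 0 line(s) (total 0); column heights now [0 2 2 0 0 6 6], max=6
Drop 4: I rot0 at col 1 lands with bottom-row=2; cleared 0 line(s) (total 0); column heights now [0 3 3 3 3 6 6], max=6
Drop 5: I rot1 at col 0 lands with bottom-row=0; cleared 1 line(s) (total 1); column heights now [3 2 2 0 0 5 5], max=5

Answer: .......
.......
.......
.......
.......
.......
.......
.....##
.....#.
#....#.
###...#
###...#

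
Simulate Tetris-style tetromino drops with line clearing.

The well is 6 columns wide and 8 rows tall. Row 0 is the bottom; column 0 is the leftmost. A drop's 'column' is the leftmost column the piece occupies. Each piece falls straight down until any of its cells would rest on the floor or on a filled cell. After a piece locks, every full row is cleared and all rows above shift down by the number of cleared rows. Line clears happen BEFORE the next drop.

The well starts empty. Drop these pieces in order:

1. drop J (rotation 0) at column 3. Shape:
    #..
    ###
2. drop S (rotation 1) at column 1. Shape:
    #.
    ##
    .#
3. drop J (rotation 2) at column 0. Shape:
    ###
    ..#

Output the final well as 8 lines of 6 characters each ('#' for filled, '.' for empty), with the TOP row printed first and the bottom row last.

Answer: ......
......
......
......
###...
.##...
.###..
..####

Derivation:
Drop 1: J rot0 at col 3 lands with bottom-row=0; cleared 0 line(s) (total 0); column heights now [0 0 0 2 1 1], max=2
Drop 2: S rot1 at col 1 lands with bottom-row=0; cleared 0 line(s) (total 0); column heights now [0 3 2 2 1 1], max=3
Drop 3: J rot2 at col 0 lands with bottom-row=2; cleared 0 line(s) (total 0); column heights now [4 4 4 2 1 1], max=4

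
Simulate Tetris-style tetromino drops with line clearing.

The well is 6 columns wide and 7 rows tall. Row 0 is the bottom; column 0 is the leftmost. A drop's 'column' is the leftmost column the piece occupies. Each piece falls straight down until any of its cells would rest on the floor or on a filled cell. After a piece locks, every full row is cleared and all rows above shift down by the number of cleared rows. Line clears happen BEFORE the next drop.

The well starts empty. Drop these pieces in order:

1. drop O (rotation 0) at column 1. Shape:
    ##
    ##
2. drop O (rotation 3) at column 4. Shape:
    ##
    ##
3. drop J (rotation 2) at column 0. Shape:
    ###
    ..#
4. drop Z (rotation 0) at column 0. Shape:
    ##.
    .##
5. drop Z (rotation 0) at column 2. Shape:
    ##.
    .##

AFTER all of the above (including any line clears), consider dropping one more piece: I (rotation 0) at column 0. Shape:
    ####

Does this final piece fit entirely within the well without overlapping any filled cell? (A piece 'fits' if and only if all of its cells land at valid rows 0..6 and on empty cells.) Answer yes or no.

Answer: yes

Derivation:
Drop 1: O rot0 at col 1 lands with bottom-row=0; cleared 0 line(s) (total 0); column heights now [0 2 2 0 0 0], max=2
Drop 2: O rot3 at col 4 lands with bottom-row=0; cleared 0 line(s) (total 0); column heights now [0 2 2 0 2 2], max=2
Drop 3: J rot2 at col 0 lands with bottom-row=2; cleared 0 line(s) (total 0); column heights now [4 4 4 0 2 2], max=4
Drop 4: Z rot0 at col 0 lands with bottom-row=4; cleared 0 line(s) (total 0); column heights now [6 6 5 0 2 2], max=6
Drop 5: Z rot0 at col 2 lands with bottom-row=4; cleared 0 line(s) (total 0); column heights now [6 6 6 6 5 2], max=6
Test piece I rot0 at col 0 (width 4): heights before test = [6 6 6 6 5 2]; fits = True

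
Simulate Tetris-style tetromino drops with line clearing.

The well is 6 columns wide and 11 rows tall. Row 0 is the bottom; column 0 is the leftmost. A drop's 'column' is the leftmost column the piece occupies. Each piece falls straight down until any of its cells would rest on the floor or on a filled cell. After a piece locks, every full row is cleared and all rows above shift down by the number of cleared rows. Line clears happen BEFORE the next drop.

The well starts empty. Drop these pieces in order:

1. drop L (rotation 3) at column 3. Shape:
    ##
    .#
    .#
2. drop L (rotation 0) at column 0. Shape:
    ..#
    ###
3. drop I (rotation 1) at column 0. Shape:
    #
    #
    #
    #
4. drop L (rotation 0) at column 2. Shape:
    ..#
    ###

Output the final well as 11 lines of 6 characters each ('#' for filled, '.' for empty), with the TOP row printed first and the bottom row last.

Drop 1: L rot3 at col 3 lands with bottom-row=0; cleared 0 line(s) (total 0); column heights now [0 0 0 3 3 0], max=3
Drop 2: L rot0 at col 0 lands with bottom-row=0; cleared 0 line(s) (total 0); column heights now [1 1 2 3 3 0], max=3
Drop 3: I rot1 at col 0 lands with bottom-row=1; cleared 0 line(s) (total 0); column heights now [5 1 2 3 3 0], max=5
Drop 4: L rot0 at col 2 lands with bottom-row=3; cleared 0 line(s) (total 0); column heights now [5 1 4 4 5 0], max=5

Answer: ......
......
......
......
......
......
#...#.
#.###.
#..##.
#.#.#.
###.#.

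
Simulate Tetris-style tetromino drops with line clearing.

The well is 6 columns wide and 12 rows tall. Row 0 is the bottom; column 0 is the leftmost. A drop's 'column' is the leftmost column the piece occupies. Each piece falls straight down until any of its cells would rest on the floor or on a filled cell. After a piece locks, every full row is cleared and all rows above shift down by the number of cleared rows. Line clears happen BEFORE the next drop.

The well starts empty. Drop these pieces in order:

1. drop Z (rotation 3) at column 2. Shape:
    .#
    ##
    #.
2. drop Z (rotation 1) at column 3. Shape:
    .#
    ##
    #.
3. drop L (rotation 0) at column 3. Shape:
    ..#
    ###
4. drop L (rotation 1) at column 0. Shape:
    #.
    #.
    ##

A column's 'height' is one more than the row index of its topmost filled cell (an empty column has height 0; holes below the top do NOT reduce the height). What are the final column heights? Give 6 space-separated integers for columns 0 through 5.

Drop 1: Z rot3 at col 2 lands with bottom-row=0; cleared 0 line(s) (total 0); column heights now [0 0 2 3 0 0], max=3
Drop 2: Z rot1 at col 3 lands with bottom-row=3; cleared 0 line(s) (total 0); column heights now [0 0 2 5 6 0], max=6
Drop 3: L rot0 at col 3 lands with bottom-row=6; cleared 0 line(s) (total 0); column heights now [0 0 2 7 7 8], max=8
Drop 4: L rot1 at col 0 lands with bottom-row=0; cleared 0 line(s) (total 0); column heights now [3 1 2 7 7 8], max=8

Answer: 3 1 2 7 7 8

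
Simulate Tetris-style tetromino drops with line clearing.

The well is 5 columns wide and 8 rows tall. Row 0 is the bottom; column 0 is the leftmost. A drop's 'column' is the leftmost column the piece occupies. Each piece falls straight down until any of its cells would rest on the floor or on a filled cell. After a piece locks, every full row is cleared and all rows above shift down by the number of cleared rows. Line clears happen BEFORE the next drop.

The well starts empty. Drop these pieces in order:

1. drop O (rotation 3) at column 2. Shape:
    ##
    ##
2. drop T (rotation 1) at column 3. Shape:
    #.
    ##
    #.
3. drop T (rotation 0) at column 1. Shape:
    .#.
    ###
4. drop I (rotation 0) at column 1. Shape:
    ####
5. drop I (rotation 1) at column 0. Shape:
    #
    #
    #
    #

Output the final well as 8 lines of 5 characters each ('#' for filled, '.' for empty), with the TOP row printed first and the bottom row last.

Drop 1: O rot3 at col 2 lands with bottom-row=0; cleared 0 line(s) (total 0); column heights now [0 0 2 2 0], max=2
Drop 2: T rot1 at col 3 lands with bottom-row=2; cleared 0 line(s) (total 0); column heights now [0 0 2 5 4], max=5
Drop 3: T rot0 at col 1 lands with bottom-row=5; cleared 0 line(s) (total 0); column heights now [0 6 7 6 4], max=7
Drop 4: I rot0 at col 1 lands with bottom-row=7; cleared 0 line(s) (total 0); column heights now [0 8 8 8 8], max=8
Drop 5: I rot1 at col 0 lands with bottom-row=0; cleared 0 line(s) (total 0); column heights now [4 8 8 8 8], max=8

Answer: .####
..#..
.###.
...#.
#..##
#..#.
#.##.
#.##.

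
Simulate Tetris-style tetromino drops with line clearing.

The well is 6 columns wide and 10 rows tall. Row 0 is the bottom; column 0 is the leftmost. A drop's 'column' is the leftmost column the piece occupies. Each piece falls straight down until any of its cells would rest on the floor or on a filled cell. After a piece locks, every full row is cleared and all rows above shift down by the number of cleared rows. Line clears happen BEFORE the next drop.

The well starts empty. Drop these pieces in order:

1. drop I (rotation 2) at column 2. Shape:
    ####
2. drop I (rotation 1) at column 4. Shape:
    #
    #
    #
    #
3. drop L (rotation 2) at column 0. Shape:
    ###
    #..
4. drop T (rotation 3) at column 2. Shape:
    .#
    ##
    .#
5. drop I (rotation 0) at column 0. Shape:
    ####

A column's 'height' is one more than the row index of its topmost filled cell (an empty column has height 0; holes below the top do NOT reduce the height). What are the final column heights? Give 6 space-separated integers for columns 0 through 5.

Drop 1: I rot2 at col 2 lands with bottom-row=0; cleared 0 line(s) (total 0); column heights now [0 0 1 1 1 1], max=1
Drop 2: I rot1 at col 4 lands with bottom-row=1; cleared 0 line(s) (total 0); column heights now [0 0 1 1 5 1], max=5
Drop 3: L rot2 at col 0 lands with bottom-row=0; cleared 0 line(s) (total 0); column heights now [2 2 2 1 5 1], max=5
Drop 4: T rot3 at col 2 lands with bottom-row=1; cleared 0 line(s) (total 0); column heights now [2 2 3 4 5 1], max=5
Drop 5: I rot0 at col 0 lands with bottom-row=4; cleared 0 line(s) (total 0); column heights now [5 5 5 5 5 1], max=5

Answer: 5 5 5 5 5 1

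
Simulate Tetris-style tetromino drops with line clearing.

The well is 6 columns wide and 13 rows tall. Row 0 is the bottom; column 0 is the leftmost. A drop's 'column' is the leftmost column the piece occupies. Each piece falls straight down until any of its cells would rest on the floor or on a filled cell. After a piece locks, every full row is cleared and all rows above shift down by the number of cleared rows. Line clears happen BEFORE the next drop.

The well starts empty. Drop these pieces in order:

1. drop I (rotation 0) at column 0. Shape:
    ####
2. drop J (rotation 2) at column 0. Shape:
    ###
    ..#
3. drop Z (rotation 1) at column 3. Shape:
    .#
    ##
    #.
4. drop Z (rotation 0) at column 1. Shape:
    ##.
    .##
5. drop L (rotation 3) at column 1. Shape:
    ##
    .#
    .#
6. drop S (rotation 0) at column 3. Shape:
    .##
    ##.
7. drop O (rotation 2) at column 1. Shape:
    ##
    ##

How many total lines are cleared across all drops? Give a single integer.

Answer: 0

Derivation:
Drop 1: I rot0 at col 0 lands with bottom-row=0; cleared 0 line(s) (total 0); column heights now [1 1 1 1 0 0], max=1
Drop 2: J rot2 at col 0 lands with bottom-row=1; cleared 0 line(s) (total 0); column heights now [3 3 3 1 0 0], max=3
Drop 3: Z rot1 at col 3 lands with bottom-row=1; cleared 0 line(s) (total 0); column heights now [3 3 3 3 4 0], max=4
Drop 4: Z rot0 at col 1 lands with bottom-row=3; cleared 0 line(s) (total 0); column heights now [3 5 5 4 4 0], max=5
Drop 5: L rot3 at col 1 lands with bottom-row=5; cleared 0 line(s) (total 0); column heights now [3 8 8 4 4 0], max=8
Drop 6: S rot0 at col 3 lands with bottom-row=4; cleared 0 line(s) (total 0); column heights now [3 8 8 5 6 6], max=8
Drop 7: O rot2 at col 1 lands with bottom-row=8; cleared 0 line(s) (total 0); column heights now [3 10 10 5 6 6], max=10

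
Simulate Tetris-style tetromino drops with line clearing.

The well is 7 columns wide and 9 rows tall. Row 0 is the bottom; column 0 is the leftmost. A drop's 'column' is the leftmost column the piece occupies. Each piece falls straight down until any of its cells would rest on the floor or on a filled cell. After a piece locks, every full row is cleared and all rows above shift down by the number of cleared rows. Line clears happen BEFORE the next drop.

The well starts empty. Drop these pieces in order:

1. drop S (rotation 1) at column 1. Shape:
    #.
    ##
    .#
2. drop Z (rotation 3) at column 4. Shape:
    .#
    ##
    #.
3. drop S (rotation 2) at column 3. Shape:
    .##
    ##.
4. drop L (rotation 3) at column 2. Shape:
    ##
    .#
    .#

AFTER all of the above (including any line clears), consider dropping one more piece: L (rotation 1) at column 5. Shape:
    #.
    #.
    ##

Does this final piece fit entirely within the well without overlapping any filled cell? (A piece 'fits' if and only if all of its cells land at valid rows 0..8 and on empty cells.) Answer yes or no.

Drop 1: S rot1 at col 1 lands with bottom-row=0; cleared 0 line(s) (total 0); column heights now [0 3 2 0 0 0 0], max=3
Drop 2: Z rot3 at col 4 lands with bottom-row=0; cleared 0 line(s) (total 0); column heights now [0 3 2 0 2 3 0], max=3
Drop 3: S rot2 at col 3 lands with bottom-row=2; cleared 0 line(s) (total 0); column heights now [0 3 2 3 4 4 0], max=4
Drop 4: L rot3 at col 2 lands with bottom-row=3; cleared 0 line(s) (total 0); column heights now [0 3 6 6 4 4 0], max=6
Test piece L rot1 at col 5 (width 2): heights before test = [0 3 6 6 4 4 0]; fits = True

Answer: yes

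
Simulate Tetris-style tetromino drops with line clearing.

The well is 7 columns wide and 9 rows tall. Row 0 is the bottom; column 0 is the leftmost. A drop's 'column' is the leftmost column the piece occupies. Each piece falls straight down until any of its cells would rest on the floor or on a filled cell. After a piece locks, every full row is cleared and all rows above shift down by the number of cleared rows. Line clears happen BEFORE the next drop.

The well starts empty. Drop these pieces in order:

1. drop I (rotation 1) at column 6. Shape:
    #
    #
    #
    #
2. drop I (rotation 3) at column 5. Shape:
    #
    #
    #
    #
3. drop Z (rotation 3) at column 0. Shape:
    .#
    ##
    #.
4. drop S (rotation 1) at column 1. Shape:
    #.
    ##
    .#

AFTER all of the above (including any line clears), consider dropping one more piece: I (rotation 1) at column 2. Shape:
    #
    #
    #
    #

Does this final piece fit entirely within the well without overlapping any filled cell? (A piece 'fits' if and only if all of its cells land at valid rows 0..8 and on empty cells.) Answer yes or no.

Drop 1: I rot1 at col 6 lands with bottom-row=0; cleared 0 line(s) (total 0); column heights now [0 0 0 0 0 0 4], max=4
Drop 2: I rot3 at col 5 lands with bottom-row=0; cleared 0 line(s) (total 0); column heights now [0 0 0 0 0 4 4], max=4
Drop 3: Z rot3 at col 0 lands with bottom-row=0; cleared 0 line(s) (total 0); column heights now [2 3 0 0 0 4 4], max=4
Drop 4: S rot1 at col 1 lands with bottom-row=2; cleared 0 line(s) (total 0); column heights now [2 5 4 0 0 4 4], max=5
Test piece I rot1 at col 2 (width 1): heights before test = [2 5 4 0 0 4 4]; fits = True

Answer: yes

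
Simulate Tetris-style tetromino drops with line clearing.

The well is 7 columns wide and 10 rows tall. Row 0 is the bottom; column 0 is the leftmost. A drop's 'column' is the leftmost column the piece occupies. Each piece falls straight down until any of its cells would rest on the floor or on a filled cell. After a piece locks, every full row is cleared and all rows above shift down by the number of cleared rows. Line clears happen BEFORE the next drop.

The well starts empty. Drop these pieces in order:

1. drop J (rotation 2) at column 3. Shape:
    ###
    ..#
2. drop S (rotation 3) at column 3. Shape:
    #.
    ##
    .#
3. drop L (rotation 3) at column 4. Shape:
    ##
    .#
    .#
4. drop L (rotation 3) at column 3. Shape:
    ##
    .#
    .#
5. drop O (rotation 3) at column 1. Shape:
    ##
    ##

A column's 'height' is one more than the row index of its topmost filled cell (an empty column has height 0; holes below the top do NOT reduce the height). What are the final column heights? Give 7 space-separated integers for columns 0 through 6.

Answer: 0 2 2 8 8 5 0

Derivation:
Drop 1: J rot2 at col 3 lands with bottom-row=0; cleared 0 line(s) (total 0); column heights now [0 0 0 2 2 2 0], max=2
Drop 2: S rot3 at col 3 lands with bottom-row=2; cleared 0 line(s) (total 0); column heights now [0 0 0 5 4 2 0], max=5
Drop 3: L rot3 at col 4 lands with bottom-row=2; cleared 0 line(s) (total 0); column heights now [0 0 0 5 5 5 0], max=5
Drop 4: L rot3 at col 3 lands with bottom-row=5; cleared 0 line(s) (total 0); column heights now [0 0 0 8 8 5 0], max=8
Drop 5: O rot3 at col 1 lands with bottom-row=0; cleared 0 line(s) (total 0); column heights now [0 2 2 8 8 5 0], max=8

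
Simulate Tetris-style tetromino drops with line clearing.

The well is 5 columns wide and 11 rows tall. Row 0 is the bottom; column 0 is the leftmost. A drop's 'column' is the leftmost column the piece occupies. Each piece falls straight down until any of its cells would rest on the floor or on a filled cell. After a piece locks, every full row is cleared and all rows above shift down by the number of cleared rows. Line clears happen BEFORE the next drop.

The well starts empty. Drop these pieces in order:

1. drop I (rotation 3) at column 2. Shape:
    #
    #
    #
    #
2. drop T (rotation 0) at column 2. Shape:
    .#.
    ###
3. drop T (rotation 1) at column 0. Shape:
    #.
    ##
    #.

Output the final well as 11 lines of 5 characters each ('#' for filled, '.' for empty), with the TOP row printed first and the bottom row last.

Drop 1: I rot3 at col 2 lands with bottom-row=0; cleared 0 line(s) (total 0); column heights now [0 0 4 0 0], max=4
Drop 2: T rot0 at col 2 lands with bottom-row=4; cleared 0 line(s) (total 0); column heights now [0 0 5 6 5], max=6
Drop 3: T rot1 at col 0 lands with bottom-row=0; cleared 0 line(s) (total 0); column heights now [3 2 5 6 5], max=6

Answer: .....
.....
.....
.....
.....
...#.
..###
..#..
#.#..
###..
#.#..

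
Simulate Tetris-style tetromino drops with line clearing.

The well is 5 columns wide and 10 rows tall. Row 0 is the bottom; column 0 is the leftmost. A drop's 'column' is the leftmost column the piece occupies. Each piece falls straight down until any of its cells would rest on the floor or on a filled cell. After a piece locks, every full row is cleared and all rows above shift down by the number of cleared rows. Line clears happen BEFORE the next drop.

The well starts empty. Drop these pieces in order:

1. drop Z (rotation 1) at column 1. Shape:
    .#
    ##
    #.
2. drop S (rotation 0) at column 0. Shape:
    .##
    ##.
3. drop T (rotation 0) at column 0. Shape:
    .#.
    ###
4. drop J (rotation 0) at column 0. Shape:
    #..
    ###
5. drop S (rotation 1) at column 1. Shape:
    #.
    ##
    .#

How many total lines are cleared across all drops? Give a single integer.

Drop 1: Z rot1 at col 1 lands with bottom-row=0; cleared 0 line(s) (total 0); column heights now [0 2 3 0 0], max=3
Drop 2: S rot0 at col 0 lands with bottom-row=2; cleared 0 line(s) (total 0); column heights now [3 4 4 0 0], max=4
Drop 3: T rot0 at col 0 lands with bottom-row=4; cleared 0 line(s) (total 0); column heights now [5 6 5 0 0], max=6
Drop 4: J rot0 at col 0 lands with bottom-row=6; cleared 0 line(s) (total 0); column heights now [8 7 7 0 0], max=8
Drop 5: S rot1 at col 1 lands with bottom-row=7; cleared 0 line(s) (total 0); column heights now [8 10 9 0 0], max=10

Answer: 0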